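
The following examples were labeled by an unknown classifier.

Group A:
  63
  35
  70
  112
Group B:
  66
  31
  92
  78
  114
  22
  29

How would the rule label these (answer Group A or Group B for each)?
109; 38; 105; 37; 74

Group B, Group B, Group A, Group B, Group B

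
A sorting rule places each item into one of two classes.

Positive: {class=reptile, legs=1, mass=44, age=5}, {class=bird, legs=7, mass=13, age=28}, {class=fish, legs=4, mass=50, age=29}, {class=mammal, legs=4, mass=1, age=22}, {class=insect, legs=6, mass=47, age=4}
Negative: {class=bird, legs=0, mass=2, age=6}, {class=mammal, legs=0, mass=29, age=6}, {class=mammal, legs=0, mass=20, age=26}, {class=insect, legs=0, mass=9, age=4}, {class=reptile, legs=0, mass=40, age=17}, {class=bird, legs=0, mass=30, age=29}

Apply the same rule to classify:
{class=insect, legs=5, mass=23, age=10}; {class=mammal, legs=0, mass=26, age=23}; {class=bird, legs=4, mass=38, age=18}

Positive, Negative, Positive

The common property of the 'Positive' items is: legs ≥ 1. No 'Negative' item has it.
Positive: {class=insect, legs=5, mass=23, age=10}, since legs = 5.
Negative: {class=mammal, legs=0, mass=26, age=23}, since legs = 0.
Positive: {class=bird, legs=4, mass=38, age=18}, since legs = 4.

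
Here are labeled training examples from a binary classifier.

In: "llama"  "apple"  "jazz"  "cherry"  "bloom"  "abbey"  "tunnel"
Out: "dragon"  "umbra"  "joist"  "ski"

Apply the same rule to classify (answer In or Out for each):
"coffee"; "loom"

The pattern is that an item is 'In' exactly when: has a double letter.
"coffee": In ('ff' doubled).
"loom": In ('oo' doubled).

In, In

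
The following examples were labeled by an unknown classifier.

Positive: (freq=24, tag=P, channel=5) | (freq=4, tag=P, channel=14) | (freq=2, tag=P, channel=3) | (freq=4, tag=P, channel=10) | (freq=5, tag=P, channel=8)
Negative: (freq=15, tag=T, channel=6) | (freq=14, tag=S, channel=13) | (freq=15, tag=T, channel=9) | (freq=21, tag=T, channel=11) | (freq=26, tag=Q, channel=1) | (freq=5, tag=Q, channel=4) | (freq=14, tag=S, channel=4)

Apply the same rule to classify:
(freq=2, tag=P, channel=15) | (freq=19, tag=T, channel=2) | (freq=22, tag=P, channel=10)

Every 'Positive' example satisfies: tag is P. None of the 'Negative' examples do.

Positive, Negative, Positive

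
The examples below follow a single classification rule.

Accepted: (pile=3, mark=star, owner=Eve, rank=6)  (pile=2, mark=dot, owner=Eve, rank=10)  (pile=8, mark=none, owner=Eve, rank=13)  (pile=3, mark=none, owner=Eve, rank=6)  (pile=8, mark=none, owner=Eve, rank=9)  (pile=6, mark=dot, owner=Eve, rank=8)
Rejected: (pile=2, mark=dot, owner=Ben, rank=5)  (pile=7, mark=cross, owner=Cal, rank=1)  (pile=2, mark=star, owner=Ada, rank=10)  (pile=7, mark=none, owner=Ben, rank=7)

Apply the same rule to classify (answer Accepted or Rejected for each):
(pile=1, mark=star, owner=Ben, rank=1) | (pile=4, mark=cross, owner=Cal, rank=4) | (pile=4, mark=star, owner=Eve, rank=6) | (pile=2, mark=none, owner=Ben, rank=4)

The pattern is that an item is 'Accepted' exactly when: owner is Eve.
(pile=1, mark=star, owner=Ben, rank=1) — owner is Ben, hence Rejected.
(pile=4, mark=cross, owner=Cal, rank=4) — owner is Cal, hence Rejected.
(pile=4, mark=star, owner=Eve, rank=6) — owner is Eve, hence Accepted.
(pile=2, mark=none, owner=Ben, rank=4) — owner is Ben, hence Rejected.

Rejected, Rejected, Accepted, Rejected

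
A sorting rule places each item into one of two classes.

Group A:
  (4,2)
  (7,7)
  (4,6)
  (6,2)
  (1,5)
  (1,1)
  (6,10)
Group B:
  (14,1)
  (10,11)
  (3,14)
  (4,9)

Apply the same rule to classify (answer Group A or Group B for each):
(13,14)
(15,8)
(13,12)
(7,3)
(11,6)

Group B, Group B, Group B, Group A, Group B

The common property of the 'Group A' items is: sum is even. No 'Group B' item has it.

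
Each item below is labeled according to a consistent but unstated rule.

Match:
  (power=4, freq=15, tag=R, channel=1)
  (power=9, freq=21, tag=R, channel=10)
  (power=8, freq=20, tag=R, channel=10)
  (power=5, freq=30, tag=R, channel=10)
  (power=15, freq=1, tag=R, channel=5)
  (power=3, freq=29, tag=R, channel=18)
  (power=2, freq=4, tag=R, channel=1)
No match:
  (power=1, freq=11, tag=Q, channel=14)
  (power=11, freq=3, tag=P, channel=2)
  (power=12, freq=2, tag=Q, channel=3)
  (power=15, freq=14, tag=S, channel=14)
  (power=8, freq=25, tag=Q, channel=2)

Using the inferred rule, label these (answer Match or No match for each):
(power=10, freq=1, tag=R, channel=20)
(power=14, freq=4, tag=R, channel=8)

Match, Match

A rule that fits every label: tag is R — true of each 'Match' example, false of each 'No match' one.
(power=10, freq=1, tag=R, channel=20) — tag is R, hence Match. (power=14, freq=4, tag=R, channel=8) — tag is R, hence Match.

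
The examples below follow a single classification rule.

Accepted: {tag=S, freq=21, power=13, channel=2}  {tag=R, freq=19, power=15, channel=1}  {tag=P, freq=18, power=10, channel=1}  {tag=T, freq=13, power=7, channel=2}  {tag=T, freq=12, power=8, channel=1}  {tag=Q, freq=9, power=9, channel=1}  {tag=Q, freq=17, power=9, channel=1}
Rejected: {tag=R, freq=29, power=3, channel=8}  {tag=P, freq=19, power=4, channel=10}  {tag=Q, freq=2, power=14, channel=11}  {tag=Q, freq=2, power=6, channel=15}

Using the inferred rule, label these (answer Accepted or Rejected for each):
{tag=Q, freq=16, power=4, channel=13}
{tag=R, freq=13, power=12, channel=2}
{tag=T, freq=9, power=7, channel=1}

A rule that fits every label: channel ≤ 2 — true of each 'Accepted' example, false of each 'Rejected' one.
{tag=Q, freq=16, power=4, channel=13} — channel = 13, hence Rejected. {tag=R, freq=13, power=12, channel=2} — channel = 2, hence Accepted. {tag=T, freq=9, power=7, channel=1} — channel = 1, hence Accepted.

Rejected, Accepted, Accepted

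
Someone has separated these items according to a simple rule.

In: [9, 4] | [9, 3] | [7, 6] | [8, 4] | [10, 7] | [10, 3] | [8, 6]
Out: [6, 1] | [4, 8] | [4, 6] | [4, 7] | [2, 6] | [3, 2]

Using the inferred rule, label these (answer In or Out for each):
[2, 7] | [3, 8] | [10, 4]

Out, Out, In

The rule appears to be: first ≥ 7.
[2, 7]: first 2 — fails the rule, so Out. [3, 8]: first 3 — fails the rule, so Out. [10, 4]: first 10 — passes, so In.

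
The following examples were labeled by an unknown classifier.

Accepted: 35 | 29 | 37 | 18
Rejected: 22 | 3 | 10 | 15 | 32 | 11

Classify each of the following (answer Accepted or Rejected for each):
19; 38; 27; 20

Accepted, Accepted, Accepted, Rejected

One predicate separates the groups cleanly: digit sum ≥ 7.
19: digit sum 1+9 = 10, has this property → Accepted. 38: digit sum 3+8 = 11, has this property → Accepted. 27: digit sum 2+7 = 9, has this property → Accepted. 20: digit sum 2+0 = 2, fails the rule → Rejected.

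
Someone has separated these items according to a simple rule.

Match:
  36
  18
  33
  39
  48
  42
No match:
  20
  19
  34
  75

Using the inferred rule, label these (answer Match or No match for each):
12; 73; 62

Match, No match, No match

Every 'Match' example satisfies: multiple of 3 AND at most 48. None of the 'No match' examples do.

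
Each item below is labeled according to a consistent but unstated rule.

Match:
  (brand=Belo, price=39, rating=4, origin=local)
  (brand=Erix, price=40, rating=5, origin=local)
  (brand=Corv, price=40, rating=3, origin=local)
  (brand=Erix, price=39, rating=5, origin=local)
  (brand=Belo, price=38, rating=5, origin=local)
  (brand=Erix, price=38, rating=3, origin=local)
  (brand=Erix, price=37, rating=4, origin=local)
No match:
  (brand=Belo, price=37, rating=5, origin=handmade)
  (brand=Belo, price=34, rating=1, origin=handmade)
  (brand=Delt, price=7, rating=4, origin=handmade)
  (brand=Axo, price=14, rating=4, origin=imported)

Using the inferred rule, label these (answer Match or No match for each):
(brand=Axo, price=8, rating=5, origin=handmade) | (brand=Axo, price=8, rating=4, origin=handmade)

No match, No match

The distinguishing property — origin is local — holds for all the 'Match' cases and none of the 'No match' cases.
(brand=Axo, price=8, rating=5, origin=handmade): origin is handmade, fails this test → No match.
(brand=Axo, price=8, rating=4, origin=handmade): origin is handmade, fails this test → No match.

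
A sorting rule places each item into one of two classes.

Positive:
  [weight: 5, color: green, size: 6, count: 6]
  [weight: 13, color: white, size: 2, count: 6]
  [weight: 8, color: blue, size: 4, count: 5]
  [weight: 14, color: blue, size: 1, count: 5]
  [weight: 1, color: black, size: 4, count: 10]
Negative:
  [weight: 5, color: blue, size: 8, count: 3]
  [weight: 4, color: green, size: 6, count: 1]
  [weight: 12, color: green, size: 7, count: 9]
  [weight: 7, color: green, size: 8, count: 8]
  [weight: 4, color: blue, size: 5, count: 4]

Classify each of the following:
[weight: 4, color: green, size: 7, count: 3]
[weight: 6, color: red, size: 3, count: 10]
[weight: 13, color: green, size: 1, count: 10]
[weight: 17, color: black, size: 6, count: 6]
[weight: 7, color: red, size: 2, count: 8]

The simplest hypothesis consistent with all the labels is: size ≤ 6 AND count ≥ 5.
[weight: 4, color: green, size: 7, count: 3]: Negative (size = 7, count = 3). [weight: 6, color: red, size: 3, count: 10]: Positive (size = 3, count = 10). [weight: 13, color: green, size: 1, count: 10]: Positive (size = 1, count = 10). [weight: 17, color: black, size: 6, count: 6]: Positive (size = 6, count = 6). [weight: 7, color: red, size: 2, count: 8]: Positive (size = 2, count = 8).

Negative, Positive, Positive, Positive, Positive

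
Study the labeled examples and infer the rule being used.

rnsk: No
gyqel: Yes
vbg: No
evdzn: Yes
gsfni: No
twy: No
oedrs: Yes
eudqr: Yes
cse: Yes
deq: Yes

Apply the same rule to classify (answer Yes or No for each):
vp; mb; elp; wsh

No, No, Yes, No

The distinguishing property — contains 'e' — holds for all the 'Yes' cases and none of the 'No' cases.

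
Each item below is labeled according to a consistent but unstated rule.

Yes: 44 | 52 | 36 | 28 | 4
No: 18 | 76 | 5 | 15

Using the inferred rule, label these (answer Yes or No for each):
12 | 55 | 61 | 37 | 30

The pattern is that an item is 'Yes' exactly when: multiple of 4 AND at most 52.
12: Yes (12 = 4·3, 12 ≤ 52). 55: No (55 = 4·13 + 3, 55 > 52). 61: No (61 = 4·15 + 1, 61 > 52). 37: No (37 = 4·9 + 1, 37 ≤ 52). 30: No (30 = 4·7 + 2, 30 ≤ 52).

Yes, No, No, No, No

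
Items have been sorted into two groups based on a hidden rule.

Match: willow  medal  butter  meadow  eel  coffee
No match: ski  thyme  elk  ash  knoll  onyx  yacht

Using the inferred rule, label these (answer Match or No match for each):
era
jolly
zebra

Match, No match, Match

Rule: has ≥ 2 vowels. This holds for each 'Match' example and fails for each 'No match' one.
era: Match (2 vowels). jolly: No match (1 vowel). zebra: Match (2 vowels).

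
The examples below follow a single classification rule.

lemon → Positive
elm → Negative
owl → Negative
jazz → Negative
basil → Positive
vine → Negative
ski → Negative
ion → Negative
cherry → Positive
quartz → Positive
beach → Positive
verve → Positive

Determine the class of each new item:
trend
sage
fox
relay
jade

Rule: length ≥ 5. This holds for each 'Positive' example and fails for each 'Negative' one.
trend: length 5 — qualifies, so Positive.
sage: length 4 — fails the rule, so Negative.
fox: length 3 — fails the rule, so Negative.
relay: length 5 — qualifies, so Positive.
jade: length 4 — fails the rule, so Negative.

Positive, Negative, Negative, Positive, Negative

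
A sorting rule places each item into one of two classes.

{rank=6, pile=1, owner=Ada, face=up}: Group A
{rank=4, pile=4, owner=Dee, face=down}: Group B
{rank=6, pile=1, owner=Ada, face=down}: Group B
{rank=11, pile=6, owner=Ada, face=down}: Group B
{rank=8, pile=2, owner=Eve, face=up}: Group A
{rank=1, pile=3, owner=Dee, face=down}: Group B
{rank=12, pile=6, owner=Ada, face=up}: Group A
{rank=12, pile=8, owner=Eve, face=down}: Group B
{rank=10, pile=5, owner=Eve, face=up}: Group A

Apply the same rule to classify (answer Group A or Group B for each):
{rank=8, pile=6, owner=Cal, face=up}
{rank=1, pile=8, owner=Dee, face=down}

Group A, Group B

Comparing the two groups points to one rule — face is up.
{rank=8, pile=6, owner=Cal, face=up}: face is up — has this property, so Group A.
{rank=1, pile=8, owner=Dee, face=down}: face is down — fails this test, so Group B.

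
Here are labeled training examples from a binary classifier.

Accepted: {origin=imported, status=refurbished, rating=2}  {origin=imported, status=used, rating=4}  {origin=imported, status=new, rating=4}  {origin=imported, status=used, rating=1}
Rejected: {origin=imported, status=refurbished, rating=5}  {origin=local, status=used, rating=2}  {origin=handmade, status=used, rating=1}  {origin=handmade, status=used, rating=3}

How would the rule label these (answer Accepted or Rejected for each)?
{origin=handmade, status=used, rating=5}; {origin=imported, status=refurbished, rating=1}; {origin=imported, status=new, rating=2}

Rejected, Accepted, Accepted

Rule: origin is imported AND rating ≤ 4. This holds for each 'Accepted' example and fails for each 'Rejected' one.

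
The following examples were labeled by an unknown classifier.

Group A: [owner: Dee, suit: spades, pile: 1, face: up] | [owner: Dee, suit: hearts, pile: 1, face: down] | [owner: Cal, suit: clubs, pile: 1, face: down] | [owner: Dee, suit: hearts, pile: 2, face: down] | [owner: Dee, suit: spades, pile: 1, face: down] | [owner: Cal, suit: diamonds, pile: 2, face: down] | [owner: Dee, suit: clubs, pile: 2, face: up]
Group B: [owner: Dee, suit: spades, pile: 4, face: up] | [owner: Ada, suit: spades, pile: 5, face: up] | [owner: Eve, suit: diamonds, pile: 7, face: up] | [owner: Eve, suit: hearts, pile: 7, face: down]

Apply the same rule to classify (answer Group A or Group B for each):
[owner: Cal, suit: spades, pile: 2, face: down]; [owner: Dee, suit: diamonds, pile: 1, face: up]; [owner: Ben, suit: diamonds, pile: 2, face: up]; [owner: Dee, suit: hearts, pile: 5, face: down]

Group A, Group A, Group A, Group B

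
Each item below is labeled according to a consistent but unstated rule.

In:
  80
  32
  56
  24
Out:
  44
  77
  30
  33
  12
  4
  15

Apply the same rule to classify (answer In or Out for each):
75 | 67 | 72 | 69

The pattern is that an item is 'In' exactly when: multiple of 8.

Out, Out, In, Out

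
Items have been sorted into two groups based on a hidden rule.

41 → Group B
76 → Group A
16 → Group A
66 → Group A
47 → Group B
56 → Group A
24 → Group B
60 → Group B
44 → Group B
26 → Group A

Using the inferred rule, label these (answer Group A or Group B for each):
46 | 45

Group A, Group B

Every 'Group A' example satisfies: ends in digit 6. None of the 'Group B' examples do.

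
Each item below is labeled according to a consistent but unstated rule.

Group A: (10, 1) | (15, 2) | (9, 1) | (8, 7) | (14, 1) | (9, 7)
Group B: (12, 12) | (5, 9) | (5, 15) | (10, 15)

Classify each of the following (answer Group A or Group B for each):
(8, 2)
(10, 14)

Group A, Group B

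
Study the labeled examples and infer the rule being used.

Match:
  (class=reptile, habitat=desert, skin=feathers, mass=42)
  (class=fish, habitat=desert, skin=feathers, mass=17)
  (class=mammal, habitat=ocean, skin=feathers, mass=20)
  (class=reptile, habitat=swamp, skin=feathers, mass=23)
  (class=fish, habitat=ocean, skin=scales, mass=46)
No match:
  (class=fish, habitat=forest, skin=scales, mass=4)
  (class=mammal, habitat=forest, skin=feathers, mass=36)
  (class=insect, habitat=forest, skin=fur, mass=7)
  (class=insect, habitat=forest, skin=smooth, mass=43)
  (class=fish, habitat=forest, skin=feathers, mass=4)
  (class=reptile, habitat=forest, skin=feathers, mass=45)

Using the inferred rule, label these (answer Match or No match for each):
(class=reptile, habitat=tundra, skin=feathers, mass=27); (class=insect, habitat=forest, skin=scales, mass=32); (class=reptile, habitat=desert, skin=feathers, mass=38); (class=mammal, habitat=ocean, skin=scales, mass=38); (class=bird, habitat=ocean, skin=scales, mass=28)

Match, No match, Match, Match, Match

The common property of the 'Match' items is: habitat is not forest. No 'No match' item has it.
(class=reptile, habitat=tundra, skin=feathers, mass=27): Match (habitat is tundra). (class=insect, habitat=forest, skin=scales, mass=32): No match (habitat is forest). (class=reptile, habitat=desert, skin=feathers, mass=38): Match (habitat is desert). (class=mammal, habitat=ocean, skin=scales, mass=38): Match (habitat is ocean). (class=bird, habitat=ocean, skin=scales, mass=28): Match (habitat is ocean).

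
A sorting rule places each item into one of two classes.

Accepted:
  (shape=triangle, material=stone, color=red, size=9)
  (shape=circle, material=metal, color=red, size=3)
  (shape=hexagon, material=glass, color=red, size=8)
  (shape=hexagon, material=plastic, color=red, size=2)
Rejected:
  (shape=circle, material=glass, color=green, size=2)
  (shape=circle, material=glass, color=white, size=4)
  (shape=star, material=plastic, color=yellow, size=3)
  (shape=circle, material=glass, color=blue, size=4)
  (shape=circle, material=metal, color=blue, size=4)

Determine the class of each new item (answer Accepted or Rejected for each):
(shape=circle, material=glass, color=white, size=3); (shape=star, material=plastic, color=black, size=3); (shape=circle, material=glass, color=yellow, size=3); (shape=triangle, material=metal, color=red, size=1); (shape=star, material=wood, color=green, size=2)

Rejected, Rejected, Rejected, Accepted, Rejected

Looking at the examples, the only property every 'Accepted' case has and every 'Rejected' case lacks is: color is red.
(shape=circle, material=glass, color=white, size=3) → color is white → Rejected. (shape=star, material=plastic, color=black, size=3) → color is black → Rejected. (shape=circle, material=glass, color=yellow, size=3) → color is yellow → Rejected. (shape=triangle, material=metal, color=red, size=1) → color is red → Accepted. (shape=star, material=wood, color=green, size=2) → color is green → Rejected.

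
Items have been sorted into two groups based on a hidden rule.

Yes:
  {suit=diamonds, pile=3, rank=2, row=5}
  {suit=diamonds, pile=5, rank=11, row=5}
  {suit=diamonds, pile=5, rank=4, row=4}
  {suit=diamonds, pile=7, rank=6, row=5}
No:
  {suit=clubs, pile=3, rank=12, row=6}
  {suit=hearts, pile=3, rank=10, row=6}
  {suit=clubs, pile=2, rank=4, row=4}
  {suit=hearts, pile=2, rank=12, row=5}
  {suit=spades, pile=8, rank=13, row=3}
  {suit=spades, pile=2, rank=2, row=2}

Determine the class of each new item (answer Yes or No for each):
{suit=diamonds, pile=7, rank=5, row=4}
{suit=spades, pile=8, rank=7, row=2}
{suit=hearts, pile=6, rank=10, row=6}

All 'Yes' examples share one property — suit is diamonds — and every 'No' example lacks it.
{suit=diamonds, pile=7, rank=5, row=4}: suit is diamonds, qualifies → Yes. {suit=spades, pile=8, rank=7, row=2}: suit is spades, doesn't match → No. {suit=hearts, pile=6, rank=10, row=6}: suit is hearts, doesn't match → No.

Yes, No, No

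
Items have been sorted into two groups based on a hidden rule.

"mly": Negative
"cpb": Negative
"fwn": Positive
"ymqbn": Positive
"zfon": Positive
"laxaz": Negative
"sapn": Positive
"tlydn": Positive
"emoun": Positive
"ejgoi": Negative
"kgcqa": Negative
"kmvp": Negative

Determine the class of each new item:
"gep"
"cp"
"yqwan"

The classifier is using: contains 'n'.
"gep" → no 'n' → Negative. "cp" → no 'n' → Negative. "yqwan" → has 'n' → Positive.

Negative, Negative, Positive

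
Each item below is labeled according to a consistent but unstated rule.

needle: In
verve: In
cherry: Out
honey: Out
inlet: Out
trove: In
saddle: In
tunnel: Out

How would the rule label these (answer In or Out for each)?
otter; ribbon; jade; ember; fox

One predicate separates the groups cleanly: ends with 'e'.
otter: Out (ends with 'r').
ribbon: Out (ends with 'n').
jade: In (ends with 'e').
ember: Out (ends with 'r').
fox: Out (ends with 'x').

Out, Out, In, Out, Out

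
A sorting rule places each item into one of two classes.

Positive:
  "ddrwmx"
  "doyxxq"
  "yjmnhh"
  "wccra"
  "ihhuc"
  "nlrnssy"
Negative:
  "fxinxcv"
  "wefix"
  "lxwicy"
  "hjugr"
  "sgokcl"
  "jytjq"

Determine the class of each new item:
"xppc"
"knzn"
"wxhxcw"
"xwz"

The pattern is that an item is 'Positive' exactly when: has a double letter.
"xppc": 'pp' doubled, satisfies this → Positive.
"knzn": no doubled letter, fails this test → Negative.
"wxhxcw": no doubled letter, fails this test → Negative.
"xwz": no doubled letter, fails this test → Negative.

Positive, Negative, Negative, Negative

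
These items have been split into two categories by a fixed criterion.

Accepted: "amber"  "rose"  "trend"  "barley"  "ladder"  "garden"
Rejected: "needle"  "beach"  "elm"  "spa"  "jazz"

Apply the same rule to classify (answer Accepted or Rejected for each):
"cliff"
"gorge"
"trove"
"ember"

All 'Accepted' examples share one property — contains 'r' — and every 'Rejected' example lacks it.
"cliff" → no 'r' → Rejected.
"gorge" → has 'r' → Accepted.
"trove" → has 'r' → Accepted.
"ember" → has 'r' → Accepted.

Rejected, Accepted, Accepted, Accepted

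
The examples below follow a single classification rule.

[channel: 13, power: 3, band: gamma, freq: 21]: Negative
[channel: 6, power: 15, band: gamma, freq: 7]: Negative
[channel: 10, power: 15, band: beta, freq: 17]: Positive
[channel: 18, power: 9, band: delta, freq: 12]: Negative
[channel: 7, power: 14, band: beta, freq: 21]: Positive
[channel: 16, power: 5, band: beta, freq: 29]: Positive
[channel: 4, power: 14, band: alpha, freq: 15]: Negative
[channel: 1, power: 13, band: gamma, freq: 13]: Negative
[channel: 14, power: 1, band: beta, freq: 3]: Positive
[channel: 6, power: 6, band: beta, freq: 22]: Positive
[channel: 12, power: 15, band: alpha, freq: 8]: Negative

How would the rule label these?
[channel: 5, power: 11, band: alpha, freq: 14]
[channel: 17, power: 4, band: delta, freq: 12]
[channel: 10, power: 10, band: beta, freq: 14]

Comparing the two groups points to one rule — band is beta.
[channel: 5, power: 11, band: alpha, freq: 14]: band is alpha, fails this test → Negative. [channel: 17, power: 4, band: delta, freq: 12]: band is delta, fails this test → Negative. [channel: 10, power: 10, band: beta, freq: 14]: band is beta, checks out → Positive.

Negative, Negative, Positive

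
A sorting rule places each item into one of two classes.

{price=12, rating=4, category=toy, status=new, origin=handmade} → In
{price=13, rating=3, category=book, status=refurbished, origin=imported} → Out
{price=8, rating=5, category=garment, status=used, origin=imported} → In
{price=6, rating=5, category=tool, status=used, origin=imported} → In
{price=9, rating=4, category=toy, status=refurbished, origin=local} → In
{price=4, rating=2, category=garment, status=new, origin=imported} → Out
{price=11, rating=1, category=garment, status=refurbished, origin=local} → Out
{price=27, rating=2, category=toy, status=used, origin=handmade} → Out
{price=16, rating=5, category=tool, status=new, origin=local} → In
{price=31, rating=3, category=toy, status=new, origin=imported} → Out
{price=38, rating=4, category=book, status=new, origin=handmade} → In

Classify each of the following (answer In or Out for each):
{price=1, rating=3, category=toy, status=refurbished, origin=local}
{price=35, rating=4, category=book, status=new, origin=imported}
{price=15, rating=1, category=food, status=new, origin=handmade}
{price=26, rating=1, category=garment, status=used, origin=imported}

Out, In, Out, Out

'In' ⟺ rating ≥ 4.
Out: {price=1, rating=3, category=toy, status=refurbished, origin=local}, since rating = 3. In: {price=35, rating=4, category=book, status=new, origin=imported}, since rating = 4. Out: {price=15, rating=1, category=food, status=new, origin=handmade}, since rating = 1. Out: {price=26, rating=1, category=garment, status=used, origin=imported}, since rating = 1.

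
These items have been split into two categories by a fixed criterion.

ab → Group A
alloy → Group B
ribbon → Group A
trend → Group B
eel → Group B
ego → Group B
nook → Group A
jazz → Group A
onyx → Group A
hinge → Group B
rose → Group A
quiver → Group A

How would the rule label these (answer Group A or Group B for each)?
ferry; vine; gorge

Group B, Group A, Group B

Rule: even length. This holds for each 'Group A' example and fails for each 'Group B' one.
Group B: ferry, since length 5.
Group A: vine, since length 4.
Group B: gorge, since length 5.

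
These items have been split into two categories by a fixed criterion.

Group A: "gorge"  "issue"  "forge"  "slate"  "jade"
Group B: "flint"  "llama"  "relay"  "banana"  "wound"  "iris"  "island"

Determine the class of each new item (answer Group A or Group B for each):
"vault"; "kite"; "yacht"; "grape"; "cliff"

Group B, Group A, Group B, Group A, Group B

Comparing the two groups points to one rule — ends with 'e'.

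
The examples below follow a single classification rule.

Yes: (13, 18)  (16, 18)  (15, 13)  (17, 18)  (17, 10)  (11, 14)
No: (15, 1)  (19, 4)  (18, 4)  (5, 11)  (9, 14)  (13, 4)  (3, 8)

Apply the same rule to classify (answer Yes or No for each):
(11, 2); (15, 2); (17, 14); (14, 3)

No, No, Yes, No

A rule that fits every label: sum ≥ 25 — true of each 'Yes' example, false of each 'No' one.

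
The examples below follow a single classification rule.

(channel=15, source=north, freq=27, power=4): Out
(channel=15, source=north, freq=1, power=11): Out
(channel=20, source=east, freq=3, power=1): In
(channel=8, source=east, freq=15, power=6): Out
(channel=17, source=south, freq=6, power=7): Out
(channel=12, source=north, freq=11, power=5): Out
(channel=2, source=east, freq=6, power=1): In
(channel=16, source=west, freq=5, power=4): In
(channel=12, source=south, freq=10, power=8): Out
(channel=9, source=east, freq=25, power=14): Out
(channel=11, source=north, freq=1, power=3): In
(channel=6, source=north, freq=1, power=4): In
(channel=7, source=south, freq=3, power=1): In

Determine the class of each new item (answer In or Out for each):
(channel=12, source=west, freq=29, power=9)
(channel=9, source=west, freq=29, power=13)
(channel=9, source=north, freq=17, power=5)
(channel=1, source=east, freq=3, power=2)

The distinguishing property — freq ≤ 6 AND power ≤ 4 — holds for all the 'In' cases and none of the 'Out' cases.

Out, Out, Out, In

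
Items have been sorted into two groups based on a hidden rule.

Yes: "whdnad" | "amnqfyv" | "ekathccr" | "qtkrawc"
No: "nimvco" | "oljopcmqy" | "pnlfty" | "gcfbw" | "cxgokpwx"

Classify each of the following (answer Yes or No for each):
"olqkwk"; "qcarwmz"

A rule that fits every label: contains 'a' — true of each 'Yes' example, false of each 'No' one.

No, Yes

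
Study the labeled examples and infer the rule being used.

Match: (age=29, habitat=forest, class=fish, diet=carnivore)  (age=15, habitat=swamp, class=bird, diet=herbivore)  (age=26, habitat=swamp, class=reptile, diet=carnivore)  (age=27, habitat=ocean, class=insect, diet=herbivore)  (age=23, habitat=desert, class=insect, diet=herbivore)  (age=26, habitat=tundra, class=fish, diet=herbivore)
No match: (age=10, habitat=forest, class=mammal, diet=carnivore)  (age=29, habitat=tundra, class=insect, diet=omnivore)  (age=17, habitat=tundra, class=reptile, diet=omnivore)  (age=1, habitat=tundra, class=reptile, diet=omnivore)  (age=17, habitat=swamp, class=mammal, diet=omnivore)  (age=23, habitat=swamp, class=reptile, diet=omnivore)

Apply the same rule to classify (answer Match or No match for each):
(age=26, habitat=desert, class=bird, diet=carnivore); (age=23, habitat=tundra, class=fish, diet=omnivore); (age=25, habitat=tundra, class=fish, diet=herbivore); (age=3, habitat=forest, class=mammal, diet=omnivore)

The rule appears to be: diet is not omnivore AND age ≥ 15.
(age=26, habitat=desert, class=bird, diet=carnivore) → diet is carnivore, age = 26 → Match.
(age=23, habitat=tundra, class=fish, diet=omnivore) → diet is omnivore, age = 23 → No match.
(age=25, habitat=tundra, class=fish, diet=herbivore) → diet is herbivore, age = 25 → Match.
(age=3, habitat=forest, class=mammal, diet=omnivore) → diet is omnivore, age = 3 → No match.

Match, No match, Match, No match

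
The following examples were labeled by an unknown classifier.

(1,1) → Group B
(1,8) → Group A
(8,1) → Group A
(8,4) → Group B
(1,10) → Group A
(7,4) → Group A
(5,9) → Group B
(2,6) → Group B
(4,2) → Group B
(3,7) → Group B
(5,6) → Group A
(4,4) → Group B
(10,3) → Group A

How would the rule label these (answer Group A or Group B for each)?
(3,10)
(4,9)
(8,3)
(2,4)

Group A, Group A, Group A, Group B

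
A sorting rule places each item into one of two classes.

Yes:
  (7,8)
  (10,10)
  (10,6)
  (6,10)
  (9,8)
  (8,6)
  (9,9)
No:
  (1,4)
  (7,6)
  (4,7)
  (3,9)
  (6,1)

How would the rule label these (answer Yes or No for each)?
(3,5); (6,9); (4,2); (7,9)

'Yes' ⟺ sum ≥ 14.

No, Yes, No, Yes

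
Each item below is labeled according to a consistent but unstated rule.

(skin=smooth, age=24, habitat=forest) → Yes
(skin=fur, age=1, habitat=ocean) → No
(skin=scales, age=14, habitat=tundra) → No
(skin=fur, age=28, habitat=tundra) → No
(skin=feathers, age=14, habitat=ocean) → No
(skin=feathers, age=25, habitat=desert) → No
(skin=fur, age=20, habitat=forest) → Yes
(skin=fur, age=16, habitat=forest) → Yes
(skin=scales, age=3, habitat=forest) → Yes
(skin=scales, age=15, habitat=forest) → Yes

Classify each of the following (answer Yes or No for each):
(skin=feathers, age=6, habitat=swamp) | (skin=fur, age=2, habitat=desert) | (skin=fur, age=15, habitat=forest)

A rule that fits every label: habitat is forest — true of each 'Yes' example, false of each 'No' one.
(skin=feathers, age=6, habitat=swamp) — habitat is swamp, hence No.
(skin=fur, age=2, habitat=desert) — habitat is desert, hence No.
(skin=fur, age=15, habitat=forest) — habitat is forest, hence Yes.

No, No, Yes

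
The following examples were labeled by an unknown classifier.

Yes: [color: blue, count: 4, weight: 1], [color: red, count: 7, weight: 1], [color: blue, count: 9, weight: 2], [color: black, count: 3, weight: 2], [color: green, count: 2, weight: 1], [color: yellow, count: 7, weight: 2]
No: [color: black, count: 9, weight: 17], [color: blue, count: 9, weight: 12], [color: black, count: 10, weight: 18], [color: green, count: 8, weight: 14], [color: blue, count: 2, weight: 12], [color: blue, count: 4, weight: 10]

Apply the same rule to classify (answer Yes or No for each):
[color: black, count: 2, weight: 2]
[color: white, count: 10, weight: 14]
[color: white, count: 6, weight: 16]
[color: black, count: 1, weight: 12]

Yes, No, No, No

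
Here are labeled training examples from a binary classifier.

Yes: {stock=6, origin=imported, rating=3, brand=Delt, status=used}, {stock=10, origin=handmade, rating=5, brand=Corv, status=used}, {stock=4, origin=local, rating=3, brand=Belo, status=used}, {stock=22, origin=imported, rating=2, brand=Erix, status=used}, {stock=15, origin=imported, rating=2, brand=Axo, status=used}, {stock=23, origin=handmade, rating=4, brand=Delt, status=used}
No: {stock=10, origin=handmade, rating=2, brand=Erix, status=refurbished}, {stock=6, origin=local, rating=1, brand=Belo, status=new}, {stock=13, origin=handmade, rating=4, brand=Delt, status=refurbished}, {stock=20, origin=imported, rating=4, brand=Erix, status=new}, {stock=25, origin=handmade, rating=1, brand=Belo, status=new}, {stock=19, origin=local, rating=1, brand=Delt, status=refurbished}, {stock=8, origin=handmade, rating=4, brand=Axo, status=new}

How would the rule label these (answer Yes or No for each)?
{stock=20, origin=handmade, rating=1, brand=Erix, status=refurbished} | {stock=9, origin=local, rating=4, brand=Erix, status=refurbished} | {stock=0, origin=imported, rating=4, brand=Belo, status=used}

No, No, Yes

The distinguishing property — status is used — holds for all the 'Yes' cases and none of the 'No' cases.
{stock=20, origin=handmade, rating=1, brand=Erix, status=refurbished}: status is refurbished, does not fit → No.
{stock=9, origin=local, rating=4, brand=Erix, status=refurbished}: status is refurbished, does not fit → No.
{stock=0, origin=imported, rating=4, brand=Belo, status=used}: status is used, has this property → Yes.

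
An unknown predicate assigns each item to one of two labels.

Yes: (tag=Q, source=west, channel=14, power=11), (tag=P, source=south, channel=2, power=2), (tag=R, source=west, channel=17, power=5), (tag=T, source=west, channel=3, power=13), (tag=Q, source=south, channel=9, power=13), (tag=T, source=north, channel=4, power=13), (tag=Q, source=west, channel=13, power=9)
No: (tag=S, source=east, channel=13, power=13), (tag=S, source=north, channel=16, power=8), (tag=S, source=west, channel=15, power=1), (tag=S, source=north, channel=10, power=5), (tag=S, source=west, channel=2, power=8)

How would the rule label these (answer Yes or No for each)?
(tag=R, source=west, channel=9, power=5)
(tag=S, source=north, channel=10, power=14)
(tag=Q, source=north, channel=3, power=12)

Every 'Yes' example satisfies: tag is not S. None of the 'No' examples do.
(tag=R, source=west, channel=9, power=5): tag is R — passes, so Yes.
(tag=S, source=north, channel=10, power=14): tag is S — does not fit, so No.
(tag=Q, source=north, channel=3, power=12): tag is Q — passes, so Yes.

Yes, No, Yes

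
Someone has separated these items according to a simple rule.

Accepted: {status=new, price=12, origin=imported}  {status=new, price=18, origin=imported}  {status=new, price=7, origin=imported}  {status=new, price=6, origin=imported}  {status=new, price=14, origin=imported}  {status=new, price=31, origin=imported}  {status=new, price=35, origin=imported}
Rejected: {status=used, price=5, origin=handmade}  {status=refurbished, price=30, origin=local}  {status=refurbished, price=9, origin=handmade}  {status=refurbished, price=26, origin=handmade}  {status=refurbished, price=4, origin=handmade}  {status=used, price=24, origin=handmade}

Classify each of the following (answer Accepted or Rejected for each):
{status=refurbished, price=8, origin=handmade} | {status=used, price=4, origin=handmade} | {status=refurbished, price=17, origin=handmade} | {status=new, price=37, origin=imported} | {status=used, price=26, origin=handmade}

The classifier is using: status is new.
{status=refurbished, price=8, origin=handmade}: status is refurbished — doesn't match, so Rejected.
{status=used, price=4, origin=handmade}: status is used — doesn't match, so Rejected.
{status=refurbished, price=17, origin=handmade}: status is refurbished — doesn't match, so Rejected.
{status=new, price=37, origin=imported}: status is new — passes, so Accepted.
{status=used, price=26, origin=handmade}: status is used — doesn't match, so Rejected.

Rejected, Rejected, Rejected, Accepted, Rejected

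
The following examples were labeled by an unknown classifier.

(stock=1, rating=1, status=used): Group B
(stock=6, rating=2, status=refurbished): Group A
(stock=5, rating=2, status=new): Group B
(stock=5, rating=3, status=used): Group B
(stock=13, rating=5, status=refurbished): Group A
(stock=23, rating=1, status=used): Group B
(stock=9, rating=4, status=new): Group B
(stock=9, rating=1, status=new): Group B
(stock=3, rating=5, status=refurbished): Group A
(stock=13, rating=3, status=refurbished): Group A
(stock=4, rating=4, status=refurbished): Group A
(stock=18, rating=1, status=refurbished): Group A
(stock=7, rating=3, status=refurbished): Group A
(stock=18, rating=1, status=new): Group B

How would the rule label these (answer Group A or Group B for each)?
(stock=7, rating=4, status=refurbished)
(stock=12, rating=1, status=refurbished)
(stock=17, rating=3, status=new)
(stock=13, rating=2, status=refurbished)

Group A, Group A, Group B, Group A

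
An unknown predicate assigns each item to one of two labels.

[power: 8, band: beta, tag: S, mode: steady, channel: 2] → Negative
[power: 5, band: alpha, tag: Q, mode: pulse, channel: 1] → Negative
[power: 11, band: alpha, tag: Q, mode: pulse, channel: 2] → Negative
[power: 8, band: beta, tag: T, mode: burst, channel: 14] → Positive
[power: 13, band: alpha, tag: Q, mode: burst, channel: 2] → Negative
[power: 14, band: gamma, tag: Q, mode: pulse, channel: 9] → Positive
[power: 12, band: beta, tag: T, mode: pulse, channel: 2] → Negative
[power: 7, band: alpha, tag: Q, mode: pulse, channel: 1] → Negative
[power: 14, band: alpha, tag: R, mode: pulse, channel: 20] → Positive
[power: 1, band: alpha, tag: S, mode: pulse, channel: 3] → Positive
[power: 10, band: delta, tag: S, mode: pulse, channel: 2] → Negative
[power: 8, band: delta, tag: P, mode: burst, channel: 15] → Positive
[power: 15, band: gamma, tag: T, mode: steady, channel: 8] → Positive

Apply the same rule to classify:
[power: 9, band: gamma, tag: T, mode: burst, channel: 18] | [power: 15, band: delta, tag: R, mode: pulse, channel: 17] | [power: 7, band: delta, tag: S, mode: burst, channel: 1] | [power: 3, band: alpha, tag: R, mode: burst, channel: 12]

The pattern is that an item is 'Positive' exactly when: channel ≥ 3.
[power: 9, band: gamma, tag: T, mode: burst, channel: 18]: channel = 18 — matches, so Positive. [power: 15, band: delta, tag: R, mode: pulse, channel: 17]: channel = 17 — matches, so Positive. [power: 7, band: delta, tag: S, mode: burst, channel: 1]: channel = 1 — lacks this property, so Negative. [power: 3, band: alpha, tag: R, mode: burst, channel: 12]: channel = 12 — matches, so Positive.

Positive, Positive, Negative, Positive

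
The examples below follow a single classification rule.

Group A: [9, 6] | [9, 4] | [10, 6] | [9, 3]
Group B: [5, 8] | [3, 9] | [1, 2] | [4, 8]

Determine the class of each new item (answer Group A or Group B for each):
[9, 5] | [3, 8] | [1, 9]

Group A, Group B, Group B

All 'Group A' examples share one property — first > second — and every 'Group B' example lacks it.
[9, 5] — 9 > 5, hence Group A.
[3, 8] — 3 < 8, hence Group B.
[1, 9] — 1 < 9, hence Group B.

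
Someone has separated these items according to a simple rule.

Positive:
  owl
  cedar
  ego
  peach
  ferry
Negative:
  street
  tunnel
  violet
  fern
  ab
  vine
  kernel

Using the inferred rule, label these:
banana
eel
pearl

A rule that fits every label: odd length — true of each 'Positive' example, false of each 'Negative' one.
banana → length 6 → Negative. eel → length 3 → Positive. pearl → length 5 → Positive.

Negative, Positive, Positive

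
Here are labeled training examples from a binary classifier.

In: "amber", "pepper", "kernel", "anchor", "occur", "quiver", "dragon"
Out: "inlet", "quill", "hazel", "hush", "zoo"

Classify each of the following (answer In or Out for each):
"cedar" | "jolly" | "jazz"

A rule that fits every label: contains 'r' — true of each 'In' example, false of each 'Out' one.

In, Out, Out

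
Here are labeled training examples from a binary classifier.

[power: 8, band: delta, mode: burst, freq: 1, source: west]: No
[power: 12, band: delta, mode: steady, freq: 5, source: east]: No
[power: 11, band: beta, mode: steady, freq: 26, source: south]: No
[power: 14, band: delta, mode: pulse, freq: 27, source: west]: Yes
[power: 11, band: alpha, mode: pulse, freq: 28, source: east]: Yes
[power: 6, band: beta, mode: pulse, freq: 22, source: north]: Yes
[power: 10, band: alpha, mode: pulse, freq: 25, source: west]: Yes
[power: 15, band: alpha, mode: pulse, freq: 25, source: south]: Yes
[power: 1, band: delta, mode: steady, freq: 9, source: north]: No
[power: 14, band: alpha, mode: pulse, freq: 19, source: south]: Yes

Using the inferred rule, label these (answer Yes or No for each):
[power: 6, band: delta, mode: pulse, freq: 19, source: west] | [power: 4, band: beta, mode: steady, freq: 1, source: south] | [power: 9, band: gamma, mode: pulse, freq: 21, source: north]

Comparing the two groups points to one rule — mode is pulse.

Yes, No, Yes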